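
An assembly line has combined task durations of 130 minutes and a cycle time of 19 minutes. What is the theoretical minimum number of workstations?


Formula: N_min = ceil(Sum of Task Times / Cycle Time)
N_min = ceil(130 min / 19 min) = ceil(6.8421)
N_min = 7 stations

7


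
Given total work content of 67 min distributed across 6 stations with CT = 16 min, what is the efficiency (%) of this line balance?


Formula: Efficiency = Sum of Task Times / (N_stations * CT) * 100
Total station capacity = 6 stations * 16 min = 96 min
Efficiency = 67 / 96 * 100 = 69.8%

69.8%


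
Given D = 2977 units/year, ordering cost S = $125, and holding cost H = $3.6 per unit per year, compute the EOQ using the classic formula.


Formula: EOQ = sqrt(2 * D * S / H)
Numerator: 2 * 2977 * 125 = 744250
2DS/H = 744250 / 3.6 = 206736.1
EOQ = sqrt(206736.1) = 454.7 units

454.7 units


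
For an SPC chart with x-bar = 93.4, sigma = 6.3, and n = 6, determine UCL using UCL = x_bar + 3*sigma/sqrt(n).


UCL = 93.4 + 3 * 6.3 / sqrt(6)

101.12


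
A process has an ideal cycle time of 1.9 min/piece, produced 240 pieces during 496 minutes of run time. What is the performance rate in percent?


Formula: Performance = (Ideal CT * Total Count) / Run Time * 100
Ideal output time = 1.9 * 240 = 456.0 min
Performance = 456.0 / 496 * 100 = 91.9%

91.9%


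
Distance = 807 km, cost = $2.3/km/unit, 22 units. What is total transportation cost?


TC = dist * cost * units = 807 * 2.3 * 22 = $40834.20

$40834.20


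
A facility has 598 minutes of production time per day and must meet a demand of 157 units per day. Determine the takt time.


Formula: Takt Time = Available Production Time / Customer Demand
Takt = 598 min/day / 157 units/day
Takt = 3.81 min/unit

3.81 min/unit


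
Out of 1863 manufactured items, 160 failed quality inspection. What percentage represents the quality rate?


Formula: Quality Rate = Good Pieces / Total Pieces * 100
Good pieces = 1863 - 160 = 1703
QR = 1703 / 1863 * 100 = 91.4%

91.4%


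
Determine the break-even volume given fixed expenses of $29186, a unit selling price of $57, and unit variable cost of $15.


Formula: BEQ = Fixed Costs / (Price - Variable Cost)
Contribution margin = $57 - $15 = $42/unit
BEQ = ceil($29186 / $42/unit) = ceil(694.9) = 695 units

695 units


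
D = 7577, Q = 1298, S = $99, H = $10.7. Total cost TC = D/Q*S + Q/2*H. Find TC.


TC = 7577/1298 * 99 + 1298/2 * 10.7

$7522.21


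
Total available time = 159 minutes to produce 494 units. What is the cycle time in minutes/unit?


Formula: CT = Available Time / Number of Units
CT = 159 min / 494 units
CT = 0.32 min/unit

0.32 min/unit


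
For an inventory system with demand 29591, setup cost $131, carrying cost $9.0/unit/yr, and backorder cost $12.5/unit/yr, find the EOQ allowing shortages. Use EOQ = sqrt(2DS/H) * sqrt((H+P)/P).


Formula: EOQ* = sqrt(2DS/H) * sqrt((H+P)/P)
Base EOQ = sqrt(2*29591*131/9.0) = 928.13 units
Correction = sqrt((9.0+12.5)/12.5) = 1.31149
EOQ* = 928.13 * 1.31149 = 1217.2 units

1217.2 units


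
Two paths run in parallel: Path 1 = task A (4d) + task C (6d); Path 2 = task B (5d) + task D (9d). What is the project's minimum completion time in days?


Path 1 = 4 + 6 = 10 days
Path 2 = 5 + 9 = 14 days
Duration = max(10, 14) = 14 days

14 days


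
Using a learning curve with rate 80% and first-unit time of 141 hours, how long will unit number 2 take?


Formula: T_n = T_1 * (learning_rate)^(log2(n)) where learning_rate = rate/100
Doublings = log2(2) = 1
T_n = 141 * 0.8^1
T_n = 141 * 0.8 = 112.8 hours

112.8 hours


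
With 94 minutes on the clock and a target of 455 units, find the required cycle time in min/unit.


Formula: CT = Available Time / Number of Units
CT = 94 min / 455 units
CT = 0.21 min/unit

0.21 min/unit


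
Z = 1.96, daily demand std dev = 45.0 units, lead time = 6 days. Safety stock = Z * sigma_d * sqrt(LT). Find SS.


Formula: SS = z * sigma_d * sqrt(LT)
sqrt(LT) = sqrt(6) = 2.4495
SS = 1.96 * 45.0 * 2.4495
SS = 216.0 units

216.0 units


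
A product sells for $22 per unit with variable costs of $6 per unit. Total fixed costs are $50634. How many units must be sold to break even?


Formula: BEQ = Fixed Costs / (Price - Variable Cost)
Contribution margin = $22 - $6 = $16/unit
BEQ = ceil($50634 / $16/unit) = ceil(3164.62) = 3165 units

3165 units


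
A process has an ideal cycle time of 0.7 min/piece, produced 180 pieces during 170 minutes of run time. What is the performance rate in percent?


Formula: Performance = (Ideal CT * Total Count) / Run Time * 100
Ideal output time = 0.7 * 180 = 126.0 min
Performance = 126.0 / 170 * 100 = 74.1%

74.1%


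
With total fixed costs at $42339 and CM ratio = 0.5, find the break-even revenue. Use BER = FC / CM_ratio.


Formula: BER = Fixed Costs / Contribution Margin Ratio
BER = $42339 / 0.5
BER = $84678.00 (to the nearest cent)

$84678.00


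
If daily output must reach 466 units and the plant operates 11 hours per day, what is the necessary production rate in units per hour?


Formula: Production Rate = Daily Demand / Available Hours
Rate = 466 units/day / 11 hours/day
Rate = 42.4 units/hour

42.4 units/hour


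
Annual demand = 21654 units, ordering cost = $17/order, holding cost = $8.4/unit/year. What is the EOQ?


Formula: EOQ = sqrt(2 * D * S / H)
Numerator: 2 * 21654 * 17 = 736236
2DS/H = 736236 / 8.4 = 87647.1
EOQ = sqrt(87647.1) = 296.1 units

296.1 units


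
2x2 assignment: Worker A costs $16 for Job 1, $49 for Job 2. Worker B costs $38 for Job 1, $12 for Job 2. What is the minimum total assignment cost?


Option 1: A->1 + B->2 = $16 + $12 = $28
Option 2: A->2 + B->1 = $49 + $38 = $87
Min cost = min($28, $87) = $28

$28


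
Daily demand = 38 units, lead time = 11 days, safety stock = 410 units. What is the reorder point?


Formula: ROP = (Daily Demand * Lead Time) + Safety Stock
Demand during lead time = 38 * 11 = 418 units
ROP = 418 + 410 = 828 units

828 units


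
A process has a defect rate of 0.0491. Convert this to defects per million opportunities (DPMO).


DPMO = defect_rate * 1000000 = 0.0491 * 1000000

49100


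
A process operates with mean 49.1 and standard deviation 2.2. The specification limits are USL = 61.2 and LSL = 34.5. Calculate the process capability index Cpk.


Cpu = (61.2 - 49.1) / (3 * 2.2) = 1.83
Cpl = (49.1 - 34.5) / (3 * 2.2) = 2.21
Cpk = min(1.83, 2.21) = 1.83

1.83


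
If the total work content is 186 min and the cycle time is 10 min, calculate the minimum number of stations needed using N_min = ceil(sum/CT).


Formula: N_min = ceil(Sum of Task Times / Cycle Time)
N_min = ceil(186 min / 10 min) = ceil(18.6)
N_min = 19 stations

19


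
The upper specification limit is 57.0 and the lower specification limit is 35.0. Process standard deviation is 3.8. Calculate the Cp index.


Cp = (57.0 - 35.0) / (6 * 3.8)

0.96


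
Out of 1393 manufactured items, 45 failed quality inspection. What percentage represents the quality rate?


Formula: Quality Rate = Good Pieces / Total Pieces * 100
Good pieces = 1393 - 45 = 1348
QR = 1348 / 1393 * 100 = 96.8%

96.8%


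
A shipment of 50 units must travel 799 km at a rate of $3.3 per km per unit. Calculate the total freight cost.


TC = dist * cost * units = 799 * 3.3 * 50 = $131835.00

$131835.00


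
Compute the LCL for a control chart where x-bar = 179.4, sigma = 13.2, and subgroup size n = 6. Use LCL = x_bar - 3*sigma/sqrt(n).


LCL = 179.4 - 3 * 13.2 / sqrt(6)

163.23


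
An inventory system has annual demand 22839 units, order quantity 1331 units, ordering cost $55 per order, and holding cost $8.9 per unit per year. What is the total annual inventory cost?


TC = 22839/1331 * 55 + 1331/2 * 8.9

$6866.71


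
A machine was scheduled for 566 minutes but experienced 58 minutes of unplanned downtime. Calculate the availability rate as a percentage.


Formula: Availability = (Planned Time - Downtime) / Planned Time * 100
Uptime = 566 - 58 = 508 min
Availability = 508 / 566 * 100 = 89.8%

89.8%


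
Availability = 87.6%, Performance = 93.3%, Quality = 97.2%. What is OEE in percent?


Formula: OEE = Availability * Performance * Quality / 10000
A * P = 87.6% * 93.3% / 100 = 81.73%
OEE = 81.73% * 97.2% / 100 = 79.4%

79.4%


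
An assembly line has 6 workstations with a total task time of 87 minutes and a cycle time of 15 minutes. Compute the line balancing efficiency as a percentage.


Formula: Efficiency = Sum of Task Times / (N_stations * CT) * 100
Total station capacity = 6 stations * 15 min = 90 min
Efficiency = 87 / 90 * 100 = 96.7%

96.7%


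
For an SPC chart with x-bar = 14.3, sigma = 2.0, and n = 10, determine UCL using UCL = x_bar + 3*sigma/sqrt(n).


UCL = 14.3 + 3 * 2.0 / sqrt(10)

16.2


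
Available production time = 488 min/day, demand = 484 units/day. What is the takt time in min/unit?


Formula: Takt Time = Available Production Time / Customer Demand
Takt = 488 min/day / 484 units/day
Takt = 1.01 min/unit

1.01 min/unit


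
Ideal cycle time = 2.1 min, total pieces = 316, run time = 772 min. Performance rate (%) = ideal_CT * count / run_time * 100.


Formula: Performance = (Ideal CT * Total Count) / Run Time * 100
Ideal output time = 2.1 * 316 = 663.6 min
Performance = 663.6 / 772 * 100 = 86.0%

86.0%


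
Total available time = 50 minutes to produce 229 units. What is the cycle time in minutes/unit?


Formula: CT = Available Time / Number of Units
CT = 50 min / 229 units
CT = 0.22 min/unit

0.22 min/unit


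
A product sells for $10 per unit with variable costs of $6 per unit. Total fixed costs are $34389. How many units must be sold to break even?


Formula: BEQ = Fixed Costs / (Price - Variable Cost)
Contribution margin = $10 - $6 = $4/unit
BEQ = ceil($34389 / $4/unit) = ceil(8597.25) = 8598 units

8598 units


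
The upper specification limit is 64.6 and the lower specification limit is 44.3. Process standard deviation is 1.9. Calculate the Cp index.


Cp = (64.6 - 44.3) / (6 * 1.9)

1.78


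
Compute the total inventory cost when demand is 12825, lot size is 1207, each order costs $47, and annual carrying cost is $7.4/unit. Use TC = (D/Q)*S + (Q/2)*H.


TC = 12825/1207 * 47 + 1207/2 * 7.4

$4965.30


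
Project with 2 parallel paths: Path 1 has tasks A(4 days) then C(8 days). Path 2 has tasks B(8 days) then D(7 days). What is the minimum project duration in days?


Path 1 = 4 + 8 = 12 days
Path 2 = 8 + 7 = 15 days
Duration = max(12, 15) = 15 days

15 days


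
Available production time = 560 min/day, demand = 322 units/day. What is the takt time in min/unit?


Formula: Takt Time = Available Production Time / Customer Demand
Takt = 560 min/day / 322 units/day
Takt = 1.74 min/unit

1.74 min/unit


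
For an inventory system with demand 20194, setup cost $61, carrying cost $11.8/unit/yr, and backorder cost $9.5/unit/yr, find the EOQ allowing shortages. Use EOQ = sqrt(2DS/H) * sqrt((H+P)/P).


Formula: EOQ* = sqrt(2DS/H) * sqrt((H+P)/P)
Base EOQ = sqrt(2*20194*61/11.8) = 456.93 units
Correction = sqrt((11.8+9.5)/9.5) = 1.49737
EOQ* = 456.93 * 1.49737 = 684.2 units

684.2 units


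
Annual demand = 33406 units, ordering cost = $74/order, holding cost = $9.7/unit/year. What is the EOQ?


Formula: EOQ = sqrt(2 * D * S / H)
Numerator: 2 * 33406 * 74 = 4944088
2DS/H = 4944088 / 9.7 = 509699.8
EOQ = sqrt(509699.8) = 713.9 units

713.9 units


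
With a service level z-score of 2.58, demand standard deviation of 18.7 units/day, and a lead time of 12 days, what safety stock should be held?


Formula: SS = z * sigma_d * sqrt(LT)
sqrt(LT) = sqrt(12) = 3.4641
SS = 2.58 * 18.7 * 3.4641
SS = 167.1 units

167.1 units


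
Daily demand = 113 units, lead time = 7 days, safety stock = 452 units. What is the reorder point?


Formula: ROP = (Daily Demand * Lead Time) + Safety Stock
Demand during lead time = 113 * 7 = 791 units
ROP = 791 + 452 = 1243 units

1243 units


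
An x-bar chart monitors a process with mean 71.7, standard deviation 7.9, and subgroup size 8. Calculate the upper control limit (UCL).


UCL = 71.7 + 3 * 7.9 / sqrt(8)

80.08


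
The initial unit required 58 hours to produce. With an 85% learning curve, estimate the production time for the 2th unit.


Formula: T_n = T_1 * (learning_rate)^(log2(n)) where learning_rate = rate/100
Doublings = log2(2) = 1
T_n = 58 * 0.85^1
T_n = 58 * 0.85 = 49.3 hours

49.3 hours


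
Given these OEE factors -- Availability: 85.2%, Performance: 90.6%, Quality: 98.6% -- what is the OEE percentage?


Formula: OEE = Availability * Performance * Quality / 10000
A * P = 85.2% * 90.6% / 100 = 77.19%
OEE = 77.19% * 98.6% / 100 = 76.1%

76.1%


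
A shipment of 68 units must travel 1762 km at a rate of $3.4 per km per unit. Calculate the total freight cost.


TC = dist * cost * units = 1762 * 3.4 * 68 = $407374.40

$407374.40


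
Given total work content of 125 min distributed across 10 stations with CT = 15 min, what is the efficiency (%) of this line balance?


Formula: Efficiency = Sum of Task Times / (N_stations * CT) * 100
Total station capacity = 10 stations * 15 min = 150 min
Efficiency = 125 / 150 * 100 = 83.3%

83.3%


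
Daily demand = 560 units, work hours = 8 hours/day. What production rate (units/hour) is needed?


Formula: Production Rate = Daily Demand / Available Hours
Rate = 560 units/day / 8 hours/day
Rate = 70.0 units/hour

70.0 units/hour


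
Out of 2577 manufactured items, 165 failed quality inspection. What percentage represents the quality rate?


Formula: Quality Rate = Good Pieces / Total Pieces * 100
Good pieces = 2577 - 165 = 2412
QR = 2412 / 2577 * 100 = 93.6%

93.6%


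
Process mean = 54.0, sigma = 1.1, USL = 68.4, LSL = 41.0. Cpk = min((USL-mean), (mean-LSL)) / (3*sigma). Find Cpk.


Cpu = (68.4 - 54.0) / (3 * 1.1) = 4.36
Cpl = (54.0 - 41.0) / (3 * 1.1) = 3.94
Cpk = min(4.36, 3.94) = 3.94

3.94


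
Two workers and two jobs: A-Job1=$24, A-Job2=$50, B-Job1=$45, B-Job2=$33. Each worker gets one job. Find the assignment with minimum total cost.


Option 1: A->1 + B->2 = $24 + $33 = $57
Option 2: A->2 + B->1 = $50 + $45 = $95
Min cost = min($57, $95) = $57

$57


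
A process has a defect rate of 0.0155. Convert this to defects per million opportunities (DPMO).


DPMO = defect_rate * 1000000 = 0.0155 * 1000000

15500


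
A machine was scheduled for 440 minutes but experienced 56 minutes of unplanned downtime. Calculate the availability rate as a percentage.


Formula: Availability = (Planned Time - Downtime) / Planned Time * 100
Uptime = 440 - 56 = 384 min
Availability = 384 / 440 * 100 = 87.3%

87.3%


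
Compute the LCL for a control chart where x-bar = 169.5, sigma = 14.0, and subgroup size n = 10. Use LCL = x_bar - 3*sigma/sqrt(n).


LCL = 169.5 - 3 * 14.0 / sqrt(10)

156.22


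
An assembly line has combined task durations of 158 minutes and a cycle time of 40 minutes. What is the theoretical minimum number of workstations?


Formula: N_min = ceil(Sum of Task Times / Cycle Time)
N_min = ceil(158 min / 40 min) = ceil(3.95)
N_min = 4 stations

4


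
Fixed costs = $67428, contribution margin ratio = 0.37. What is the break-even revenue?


Formula: BER = Fixed Costs / Contribution Margin Ratio
BER = $67428 / 0.37
BER = $182237.84 (to the nearest cent)

$182237.84


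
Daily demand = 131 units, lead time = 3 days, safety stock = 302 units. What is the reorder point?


Formula: ROP = (Daily Demand * Lead Time) + Safety Stock
Demand during lead time = 131 * 3 = 393 units
ROP = 393 + 302 = 695 units

695 units


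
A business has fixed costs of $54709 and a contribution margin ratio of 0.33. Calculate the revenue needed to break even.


Formula: BER = Fixed Costs / Contribution Margin Ratio
BER = $54709 / 0.33
BER = $165784.85 (to the nearest cent)

$165784.85


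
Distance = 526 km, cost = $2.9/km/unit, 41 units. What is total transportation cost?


TC = dist * cost * units = 526 * 2.9 * 41 = $62541.40

$62541.40


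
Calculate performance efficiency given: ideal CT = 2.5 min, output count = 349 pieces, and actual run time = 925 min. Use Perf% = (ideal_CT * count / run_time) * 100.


Formula: Performance = (Ideal CT * Total Count) / Run Time * 100
Ideal output time = 2.5 * 349 = 872.5 min
Performance = 872.5 / 925 * 100 = 94.3%

94.3%


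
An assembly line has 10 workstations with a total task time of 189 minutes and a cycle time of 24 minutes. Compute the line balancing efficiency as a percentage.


Formula: Efficiency = Sum of Task Times / (N_stations * CT) * 100
Total station capacity = 10 stations * 24 min = 240 min
Efficiency = 189 / 240 * 100 = 78.8%

78.8%


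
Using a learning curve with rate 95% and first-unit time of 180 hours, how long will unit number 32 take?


Formula: T_n = T_1 * (learning_rate)^(log2(n)) where learning_rate = rate/100
Doublings = log2(32) = 5
T_n = 180 * 0.95^5
T_n = 180 * 0.7738 = 139.3 hours

139.3 hours


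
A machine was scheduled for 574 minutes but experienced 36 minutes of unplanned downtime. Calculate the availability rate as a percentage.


Formula: Availability = (Planned Time - Downtime) / Planned Time * 100
Uptime = 574 - 36 = 538 min
Availability = 538 / 574 * 100 = 93.7%

93.7%


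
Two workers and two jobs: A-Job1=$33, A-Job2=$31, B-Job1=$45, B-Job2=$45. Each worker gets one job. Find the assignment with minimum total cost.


Option 1: A->1 + B->2 = $33 + $45 = $78
Option 2: A->2 + B->1 = $31 + $45 = $76
Min cost = min($78, $76) = $76

$76


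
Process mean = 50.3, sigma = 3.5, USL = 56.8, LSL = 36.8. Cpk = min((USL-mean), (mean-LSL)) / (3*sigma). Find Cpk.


Cpu = (56.8 - 50.3) / (3 * 3.5) = 0.62
Cpl = (50.3 - 36.8) / (3 * 3.5) = 1.29
Cpk = min(0.62, 1.29) = 0.62

0.62


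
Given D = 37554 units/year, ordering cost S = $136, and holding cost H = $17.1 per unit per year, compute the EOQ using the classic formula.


Formula: EOQ = sqrt(2 * D * S / H)
Numerator: 2 * 37554 * 136 = 10214688
2DS/H = 10214688 / 17.1 = 597350.2
EOQ = sqrt(597350.2) = 772.9 units

772.9 units


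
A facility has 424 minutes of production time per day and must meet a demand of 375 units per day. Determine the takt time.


Formula: Takt Time = Available Production Time / Customer Demand
Takt = 424 min/day / 375 units/day
Takt = 1.13 min/unit

1.13 min/unit


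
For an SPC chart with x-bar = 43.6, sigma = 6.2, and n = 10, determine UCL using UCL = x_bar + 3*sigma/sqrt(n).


UCL = 43.6 + 3 * 6.2 / sqrt(10)

49.48


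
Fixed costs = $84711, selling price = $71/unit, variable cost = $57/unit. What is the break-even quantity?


Formula: BEQ = Fixed Costs / (Price - Variable Cost)
Contribution margin = $71 - $57 = $14/unit
BEQ = ceil($84711 / $14/unit) = ceil(6050.79) = 6051 units

6051 units


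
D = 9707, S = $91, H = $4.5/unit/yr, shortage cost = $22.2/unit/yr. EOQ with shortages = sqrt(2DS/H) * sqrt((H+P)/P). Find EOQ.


Formula: EOQ* = sqrt(2DS/H) * sqrt((H+P)/P)
Base EOQ = sqrt(2*9707*91/4.5) = 626.57 units
Correction = sqrt((4.5+22.2)/22.2) = 1.09668
EOQ* = 626.57 * 1.09668 = 687.1 units

687.1 units


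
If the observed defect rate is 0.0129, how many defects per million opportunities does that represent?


DPMO = defect_rate * 1000000 = 0.0129 * 1000000

12900


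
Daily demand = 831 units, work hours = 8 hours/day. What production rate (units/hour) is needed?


Formula: Production Rate = Daily Demand / Available Hours
Rate = 831 units/day / 8 hours/day
Rate = 103.9 units/hour

103.9 units/hour


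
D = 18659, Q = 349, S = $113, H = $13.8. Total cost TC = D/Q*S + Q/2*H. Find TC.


TC = 18659/349 * 113 + 349/2 * 13.8

$8449.55


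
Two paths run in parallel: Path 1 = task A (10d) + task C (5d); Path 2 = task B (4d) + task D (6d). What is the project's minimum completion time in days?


Path 1 = 10 + 5 = 15 days
Path 2 = 4 + 6 = 10 days
Duration = max(15, 10) = 15 days

15 days


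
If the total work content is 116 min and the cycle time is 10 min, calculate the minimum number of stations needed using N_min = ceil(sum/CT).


Formula: N_min = ceil(Sum of Task Times / Cycle Time)
N_min = ceil(116 min / 10 min) = ceil(11.6)
N_min = 12 stations

12


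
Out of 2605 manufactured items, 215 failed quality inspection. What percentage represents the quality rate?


Formula: Quality Rate = Good Pieces / Total Pieces * 100
Good pieces = 2605 - 215 = 2390
QR = 2390 / 2605 * 100 = 91.7%

91.7%


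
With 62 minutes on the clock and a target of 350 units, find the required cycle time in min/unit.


Formula: CT = Available Time / Number of Units
CT = 62 min / 350 units
CT = 0.18 min/unit

0.18 min/unit


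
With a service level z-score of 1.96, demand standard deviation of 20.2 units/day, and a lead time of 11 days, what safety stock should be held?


Formula: SS = z * sigma_d * sqrt(LT)
sqrt(LT) = sqrt(11) = 3.3166
SS = 1.96 * 20.2 * 3.3166
SS = 131.3 units

131.3 units


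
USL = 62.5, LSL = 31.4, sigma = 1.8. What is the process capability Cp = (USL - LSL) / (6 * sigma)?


Cp = (62.5 - 31.4) / (6 * 1.8)

2.88


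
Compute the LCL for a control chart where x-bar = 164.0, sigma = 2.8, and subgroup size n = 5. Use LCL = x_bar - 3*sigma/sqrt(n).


LCL = 164.0 - 3 * 2.8 / sqrt(5)

160.24


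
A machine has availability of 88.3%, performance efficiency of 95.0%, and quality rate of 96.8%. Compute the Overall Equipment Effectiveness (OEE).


Formula: OEE = Availability * Performance * Quality / 10000
A * P = 88.3% * 95.0% / 100 = 83.89%
OEE = 83.89% * 96.8% / 100 = 81.2%

81.2%


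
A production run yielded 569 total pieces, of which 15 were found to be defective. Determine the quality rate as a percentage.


Formula: Quality Rate = Good Pieces / Total Pieces * 100
Good pieces = 569 - 15 = 554
QR = 554 / 569 * 100 = 97.4%

97.4%


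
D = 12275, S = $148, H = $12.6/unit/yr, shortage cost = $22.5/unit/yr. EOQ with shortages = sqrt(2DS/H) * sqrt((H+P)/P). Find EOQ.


Formula: EOQ* = sqrt(2DS/H) * sqrt((H+P)/P)
Base EOQ = sqrt(2*12275*148/12.6) = 537.0 units
Correction = sqrt((12.6+22.5)/22.5) = 1.249
EOQ* = 537.0 * 1.249 = 670.7 units

670.7 units


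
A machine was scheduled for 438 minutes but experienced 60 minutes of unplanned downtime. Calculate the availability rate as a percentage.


Formula: Availability = (Planned Time - Downtime) / Planned Time * 100
Uptime = 438 - 60 = 378 min
Availability = 378 / 438 * 100 = 86.3%

86.3%


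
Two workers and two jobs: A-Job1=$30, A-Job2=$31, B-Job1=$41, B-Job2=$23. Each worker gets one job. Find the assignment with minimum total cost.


Option 1: A->1 + B->2 = $30 + $23 = $53
Option 2: A->2 + B->1 = $31 + $41 = $72
Min cost = min($53, $72) = $53

$53


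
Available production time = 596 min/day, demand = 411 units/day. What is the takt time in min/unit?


Formula: Takt Time = Available Production Time / Customer Demand
Takt = 596 min/day / 411 units/day
Takt = 1.45 min/unit

1.45 min/unit


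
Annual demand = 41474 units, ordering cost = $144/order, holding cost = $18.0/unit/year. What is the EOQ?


Formula: EOQ = sqrt(2 * D * S / H)
Numerator: 2 * 41474 * 144 = 11944512
2DS/H = 11944512 / 18.0 = 663584.0
EOQ = sqrt(663584.0) = 814.6 units

814.6 units


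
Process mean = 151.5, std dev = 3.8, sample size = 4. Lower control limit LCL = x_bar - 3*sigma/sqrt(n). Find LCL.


LCL = 151.5 - 3 * 3.8 / sqrt(4)

145.8


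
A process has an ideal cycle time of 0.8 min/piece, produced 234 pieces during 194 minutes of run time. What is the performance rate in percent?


Formula: Performance = (Ideal CT * Total Count) / Run Time * 100
Ideal output time = 0.8 * 234 = 187.2 min
Performance = 187.2 / 194 * 100 = 96.5%

96.5%


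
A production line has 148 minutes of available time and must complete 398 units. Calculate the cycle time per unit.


Formula: CT = Available Time / Number of Units
CT = 148 min / 398 units
CT = 0.37 min/unit

0.37 min/unit


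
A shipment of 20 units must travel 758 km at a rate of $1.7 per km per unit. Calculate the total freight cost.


TC = dist * cost * units = 758 * 1.7 * 20 = $25772.00

$25772.00


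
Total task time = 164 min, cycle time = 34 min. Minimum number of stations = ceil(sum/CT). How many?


Formula: N_min = ceil(Sum of Task Times / Cycle Time)
N_min = ceil(164 min / 34 min) = ceil(4.8235)
N_min = 5 stations

5


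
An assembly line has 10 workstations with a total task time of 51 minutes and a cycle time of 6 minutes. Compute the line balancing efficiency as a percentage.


Formula: Efficiency = Sum of Task Times / (N_stations * CT) * 100
Total station capacity = 10 stations * 6 min = 60 min
Efficiency = 51 / 60 * 100 = 85.0%

85.0%


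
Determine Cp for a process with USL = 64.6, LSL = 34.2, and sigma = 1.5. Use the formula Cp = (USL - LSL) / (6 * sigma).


Cp = (64.6 - 34.2) / (6 * 1.5)

3.38


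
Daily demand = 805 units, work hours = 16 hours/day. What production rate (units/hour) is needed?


Formula: Production Rate = Daily Demand / Available Hours
Rate = 805 units/day / 16 hours/day
Rate = 50.3 units/hour

50.3 units/hour


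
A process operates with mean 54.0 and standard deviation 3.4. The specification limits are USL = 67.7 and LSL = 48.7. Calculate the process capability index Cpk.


Cpu = (67.7 - 54.0) / (3 * 3.4) = 1.34
Cpl = (54.0 - 48.7) / (3 * 3.4) = 0.52
Cpk = min(1.34, 0.52) = 0.52

0.52


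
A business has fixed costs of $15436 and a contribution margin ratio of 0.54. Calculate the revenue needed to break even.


Formula: BER = Fixed Costs / Contribution Margin Ratio
BER = $15436 / 0.54
BER = $28585.19 (to the nearest cent)

$28585.19


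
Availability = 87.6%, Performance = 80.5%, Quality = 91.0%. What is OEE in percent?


Formula: OEE = Availability * Performance * Quality / 10000
A * P = 87.6% * 80.5% / 100 = 70.52%
OEE = 70.52% * 91.0% / 100 = 64.2%

64.2%


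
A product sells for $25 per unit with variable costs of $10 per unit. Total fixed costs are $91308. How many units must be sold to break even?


Formula: BEQ = Fixed Costs / (Price - Variable Cost)
Contribution margin = $25 - $10 = $15/unit
BEQ = ceil($91308 / $15/unit) = ceil(6087.2) = 6088 units

6088 units


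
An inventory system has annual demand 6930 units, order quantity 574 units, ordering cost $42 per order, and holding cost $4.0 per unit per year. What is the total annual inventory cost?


TC = 6930/574 * 42 + 574/2 * 4.0

$1655.07


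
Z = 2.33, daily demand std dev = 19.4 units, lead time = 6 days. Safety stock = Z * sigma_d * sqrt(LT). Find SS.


Formula: SS = z * sigma_d * sqrt(LT)
sqrt(LT) = sqrt(6) = 2.4495
SS = 2.33 * 19.4 * 2.4495
SS = 110.7 units

110.7 units


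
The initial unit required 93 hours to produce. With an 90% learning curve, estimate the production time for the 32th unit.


Formula: T_n = T_1 * (learning_rate)^(log2(n)) where learning_rate = rate/100
Doublings = log2(32) = 5
T_n = 93 * 0.9^5
T_n = 93 * 0.5905 = 54.9 hours

54.9 hours


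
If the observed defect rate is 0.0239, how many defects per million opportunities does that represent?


DPMO = defect_rate * 1000000 = 0.0239 * 1000000

23900


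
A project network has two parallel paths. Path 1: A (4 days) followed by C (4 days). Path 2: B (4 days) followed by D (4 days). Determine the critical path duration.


Path 1 = 4 + 4 = 8 days
Path 2 = 4 + 4 = 8 days
Duration = max(8, 8) = 8 days

8 days


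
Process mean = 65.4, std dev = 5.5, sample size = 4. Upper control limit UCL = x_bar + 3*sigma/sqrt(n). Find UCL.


UCL = 65.4 + 3 * 5.5 / sqrt(4)

73.65


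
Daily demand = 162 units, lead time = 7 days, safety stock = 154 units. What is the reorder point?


Formula: ROP = (Daily Demand * Lead Time) + Safety Stock
Demand during lead time = 162 * 7 = 1134 units
ROP = 1134 + 154 = 1288 units

1288 units


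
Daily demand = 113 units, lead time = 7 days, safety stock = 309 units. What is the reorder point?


Formula: ROP = (Daily Demand * Lead Time) + Safety Stock
Demand during lead time = 113 * 7 = 791 units
ROP = 791 + 309 = 1100 units

1100 units


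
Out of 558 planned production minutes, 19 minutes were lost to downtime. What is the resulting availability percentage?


Formula: Availability = (Planned Time - Downtime) / Planned Time * 100
Uptime = 558 - 19 = 539 min
Availability = 539 / 558 * 100 = 96.6%

96.6%


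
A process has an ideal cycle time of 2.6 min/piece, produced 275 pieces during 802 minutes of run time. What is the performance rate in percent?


Formula: Performance = (Ideal CT * Total Count) / Run Time * 100
Ideal output time = 2.6 * 275 = 715.0 min
Performance = 715.0 / 802 * 100 = 89.2%

89.2%


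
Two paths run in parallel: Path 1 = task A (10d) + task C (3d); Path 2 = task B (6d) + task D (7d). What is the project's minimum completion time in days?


Path 1 = 10 + 3 = 13 days
Path 2 = 6 + 7 = 13 days
Duration = max(13, 13) = 13 days

13 days


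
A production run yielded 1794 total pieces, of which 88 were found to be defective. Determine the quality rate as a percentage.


Formula: Quality Rate = Good Pieces / Total Pieces * 100
Good pieces = 1794 - 88 = 1706
QR = 1706 / 1794 * 100 = 95.1%

95.1%


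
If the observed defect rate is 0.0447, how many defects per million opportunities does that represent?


DPMO = defect_rate * 1000000 = 0.0447 * 1000000

44700


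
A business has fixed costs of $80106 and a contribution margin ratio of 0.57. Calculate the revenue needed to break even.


Formula: BER = Fixed Costs / Contribution Margin Ratio
BER = $80106 / 0.57
BER = $140536.84 (to the nearest cent)

$140536.84


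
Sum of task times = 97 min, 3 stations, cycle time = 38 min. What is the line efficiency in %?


Formula: Efficiency = Sum of Task Times / (N_stations * CT) * 100
Total station capacity = 3 stations * 38 min = 114 min
Efficiency = 97 / 114 * 100 = 85.1%

85.1%


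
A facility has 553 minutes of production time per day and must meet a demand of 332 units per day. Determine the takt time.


Formula: Takt Time = Available Production Time / Customer Demand
Takt = 553 min/day / 332 units/day
Takt = 1.67 min/unit

1.67 min/unit


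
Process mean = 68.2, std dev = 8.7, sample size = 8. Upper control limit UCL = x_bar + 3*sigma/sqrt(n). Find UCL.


UCL = 68.2 + 3 * 8.7 / sqrt(8)

77.43


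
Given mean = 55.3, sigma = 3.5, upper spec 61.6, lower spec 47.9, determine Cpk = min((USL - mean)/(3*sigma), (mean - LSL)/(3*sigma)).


Cpu = (61.6 - 55.3) / (3 * 3.5) = 0.6
Cpl = (55.3 - 47.9) / (3 * 3.5) = 0.7
Cpk = min(0.6, 0.7) = 0.6

0.6


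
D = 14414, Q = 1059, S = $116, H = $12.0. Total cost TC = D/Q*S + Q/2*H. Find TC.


TC = 14414/1059 * 116 + 1059/2 * 12.0

$7932.87


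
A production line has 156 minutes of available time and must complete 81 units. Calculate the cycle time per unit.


Formula: CT = Available Time / Number of Units
CT = 156 min / 81 units
CT = 1.93 min/unit

1.93 min/unit


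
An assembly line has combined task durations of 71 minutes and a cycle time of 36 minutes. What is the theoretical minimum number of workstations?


Formula: N_min = ceil(Sum of Task Times / Cycle Time)
N_min = ceil(71 min / 36 min) = ceil(1.9722)
N_min = 2 stations

2


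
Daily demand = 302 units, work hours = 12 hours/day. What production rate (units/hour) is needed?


Formula: Production Rate = Daily Demand / Available Hours
Rate = 302 units/day / 12 hours/day
Rate = 25.2 units/hour

25.2 units/hour


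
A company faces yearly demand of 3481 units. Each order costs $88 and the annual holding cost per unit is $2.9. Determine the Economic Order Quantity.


Formula: EOQ = sqrt(2 * D * S / H)
Numerator: 2 * 3481 * 88 = 612656
2DS/H = 612656 / 2.9 = 211260.7
EOQ = sqrt(211260.7) = 459.6 units

459.6 units


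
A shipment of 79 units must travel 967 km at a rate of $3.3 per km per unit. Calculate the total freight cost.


TC = dist * cost * units = 967 * 3.3 * 79 = $252096.90

$252096.90


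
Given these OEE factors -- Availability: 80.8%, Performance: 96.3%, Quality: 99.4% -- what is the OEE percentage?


Formula: OEE = Availability * Performance * Quality / 10000
A * P = 80.8% * 96.3% / 100 = 77.81%
OEE = 77.81% * 99.4% / 100 = 77.3%

77.3%


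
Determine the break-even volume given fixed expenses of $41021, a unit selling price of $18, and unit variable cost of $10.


Formula: BEQ = Fixed Costs / (Price - Variable Cost)
Contribution margin = $18 - $10 = $8/unit
BEQ = ceil($41021 / $8/unit) = ceil(5127.62) = 5128 units

5128 units


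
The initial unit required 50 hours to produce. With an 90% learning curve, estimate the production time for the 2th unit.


Formula: T_n = T_1 * (learning_rate)^(log2(n)) where learning_rate = rate/100
Doublings = log2(2) = 1
T_n = 50 * 0.9^1
T_n = 50 * 0.9 = 45.0 hours

45.0 hours


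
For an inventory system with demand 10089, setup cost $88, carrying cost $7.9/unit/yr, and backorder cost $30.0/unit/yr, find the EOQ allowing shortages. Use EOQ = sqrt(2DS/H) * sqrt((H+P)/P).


Formula: EOQ* = sqrt(2DS/H) * sqrt((H+P)/P)
Base EOQ = sqrt(2*10089*88/7.9) = 474.1 units
Correction = sqrt((7.9+30.0)/30.0) = 1.12398
EOQ* = 474.1 * 1.12398 = 532.9 units

532.9 units


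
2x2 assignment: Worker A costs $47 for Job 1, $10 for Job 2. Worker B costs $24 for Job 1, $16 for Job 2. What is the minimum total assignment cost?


Option 1: A->1 + B->2 = $47 + $16 = $63
Option 2: A->2 + B->1 = $10 + $24 = $34
Min cost = min($63, $34) = $34

$34


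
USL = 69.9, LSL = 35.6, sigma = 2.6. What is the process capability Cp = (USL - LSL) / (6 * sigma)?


Cp = (69.9 - 35.6) / (6 * 2.6)

2.2


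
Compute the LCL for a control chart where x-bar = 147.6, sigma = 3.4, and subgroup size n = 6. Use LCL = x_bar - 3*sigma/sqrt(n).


LCL = 147.6 - 3 * 3.4 / sqrt(6)

143.44


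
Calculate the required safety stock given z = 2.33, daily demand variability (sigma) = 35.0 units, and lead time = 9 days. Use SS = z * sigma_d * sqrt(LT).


Formula: SS = z * sigma_d * sqrt(LT)
sqrt(LT) = sqrt(9) = 3.0
SS = 2.33 * 35.0 * 3.0
SS = 244.7 units

244.7 units


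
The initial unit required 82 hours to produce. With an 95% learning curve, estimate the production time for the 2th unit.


Formula: T_n = T_1 * (learning_rate)^(log2(n)) where learning_rate = rate/100
Doublings = log2(2) = 1
T_n = 82 * 0.95^1
T_n = 82 * 0.95 = 77.9 hours

77.9 hours


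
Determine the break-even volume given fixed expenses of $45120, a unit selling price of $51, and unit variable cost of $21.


Formula: BEQ = Fixed Costs / (Price - Variable Cost)
Contribution margin = $51 - $21 = $30/unit
BEQ = ceil($45120 / $30/unit) = ceil(1504.0) = 1504 units

1504 units


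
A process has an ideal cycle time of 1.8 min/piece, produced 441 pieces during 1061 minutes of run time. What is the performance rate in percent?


Formula: Performance = (Ideal CT * Total Count) / Run Time * 100
Ideal output time = 1.8 * 441 = 793.8 min
Performance = 793.8 / 1061 * 100 = 74.8%

74.8%


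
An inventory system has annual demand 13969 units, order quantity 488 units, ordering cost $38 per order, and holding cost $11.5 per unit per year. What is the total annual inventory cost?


TC = 13969/488 * 38 + 488/2 * 11.5

$3893.75


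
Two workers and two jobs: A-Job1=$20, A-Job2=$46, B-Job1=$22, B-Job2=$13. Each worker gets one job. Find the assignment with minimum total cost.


Option 1: A->1 + B->2 = $20 + $13 = $33
Option 2: A->2 + B->1 = $46 + $22 = $68
Min cost = min($33, $68) = $33

$33


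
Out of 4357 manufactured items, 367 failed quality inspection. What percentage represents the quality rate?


Formula: Quality Rate = Good Pieces / Total Pieces * 100
Good pieces = 4357 - 367 = 3990
QR = 3990 / 4357 * 100 = 91.6%

91.6%


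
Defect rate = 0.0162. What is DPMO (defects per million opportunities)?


DPMO = defect_rate * 1000000 = 0.0162 * 1000000

16200


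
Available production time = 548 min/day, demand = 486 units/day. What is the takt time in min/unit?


Formula: Takt Time = Available Production Time / Customer Demand
Takt = 548 min/day / 486 units/day
Takt = 1.13 min/unit

1.13 min/unit


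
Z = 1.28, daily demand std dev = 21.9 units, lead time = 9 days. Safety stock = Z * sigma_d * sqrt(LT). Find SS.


Formula: SS = z * sigma_d * sqrt(LT)
sqrt(LT) = sqrt(9) = 3.0
SS = 1.28 * 21.9 * 3.0
SS = 84.1 units

84.1 units


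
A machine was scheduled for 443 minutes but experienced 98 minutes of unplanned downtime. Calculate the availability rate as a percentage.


Formula: Availability = (Planned Time - Downtime) / Planned Time * 100
Uptime = 443 - 98 = 345 min
Availability = 345 / 443 * 100 = 77.9%

77.9%


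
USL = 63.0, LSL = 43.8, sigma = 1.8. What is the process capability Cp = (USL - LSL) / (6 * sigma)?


Cp = (63.0 - 43.8) / (6 * 1.8)

1.78


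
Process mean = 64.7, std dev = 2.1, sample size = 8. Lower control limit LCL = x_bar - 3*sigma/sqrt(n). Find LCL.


LCL = 64.7 - 3 * 2.1 / sqrt(8)

62.47


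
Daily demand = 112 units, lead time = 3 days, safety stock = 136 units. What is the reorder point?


Formula: ROP = (Daily Demand * Lead Time) + Safety Stock
Demand during lead time = 112 * 3 = 336 units
ROP = 336 + 136 = 472 units

472 units


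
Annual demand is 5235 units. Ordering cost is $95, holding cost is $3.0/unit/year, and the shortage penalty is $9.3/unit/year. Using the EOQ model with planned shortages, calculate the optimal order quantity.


Formula: EOQ* = sqrt(2DS/H) * sqrt((H+P)/P)
Base EOQ = sqrt(2*5235*95/3.0) = 575.8 units
Correction = sqrt((3.0+9.3)/9.3) = 1.15004
EOQ* = 575.8 * 1.15004 = 662.2 units

662.2 units


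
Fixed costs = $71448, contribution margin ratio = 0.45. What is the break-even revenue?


Formula: BER = Fixed Costs / Contribution Margin Ratio
BER = $71448 / 0.45
BER = $158773.33 (to the nearest cent)

$158773.33


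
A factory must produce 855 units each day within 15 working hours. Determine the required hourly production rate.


Formula: Production Rate = Daily Demand / Available Hours
Rate = 855 units/day / 15 hours/day
Rate = 57.0 units/hour

57.0 units/hour


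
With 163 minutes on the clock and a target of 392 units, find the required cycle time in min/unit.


Formula: CT = Available Time / Number of Units
CT = 163 min / 392 units
CT = 0.42 min/unit

0.42 min/unit


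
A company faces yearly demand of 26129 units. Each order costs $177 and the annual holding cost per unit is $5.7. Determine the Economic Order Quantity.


Formula: EOQ = sqrt(2 * D * S / H)
Numerator: 2 * 26129 * 177 = 9249666
2DS/H = 9249666 / 5.7 = 1622748.4
EOQ = sqrt(1622748.4) = 1273.9 units

1273.9 units


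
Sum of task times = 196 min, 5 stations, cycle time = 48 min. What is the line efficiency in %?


Formula: Efficiency = Sum of Task Times / (N_stations * CT) * 100
Total station capacity = 5 stations * 48 min = 240 min
Efficiency = 196 / 240 * 100 = 81.7%

81.7%


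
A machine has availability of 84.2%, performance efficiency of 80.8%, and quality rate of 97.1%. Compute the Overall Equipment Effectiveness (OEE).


Formula: OEE = Availability * Performance * Quality / 10000
A * P = 84.2% * 80.8% / 100 = 68.03%
OEE = 68.03% * 97.1% / 100 = 66.1%

66.1%


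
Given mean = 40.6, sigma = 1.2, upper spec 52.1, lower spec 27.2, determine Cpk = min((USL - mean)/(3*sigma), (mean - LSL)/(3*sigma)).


Cpu = (52.1 - 40.6) / (3 * 1.2) = 3.19
Cpl = (40.6 - 27.2) / (3 * 1.2) = 3.72
Cpk = min(3.19, 3.72) = 3.19

3.19
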